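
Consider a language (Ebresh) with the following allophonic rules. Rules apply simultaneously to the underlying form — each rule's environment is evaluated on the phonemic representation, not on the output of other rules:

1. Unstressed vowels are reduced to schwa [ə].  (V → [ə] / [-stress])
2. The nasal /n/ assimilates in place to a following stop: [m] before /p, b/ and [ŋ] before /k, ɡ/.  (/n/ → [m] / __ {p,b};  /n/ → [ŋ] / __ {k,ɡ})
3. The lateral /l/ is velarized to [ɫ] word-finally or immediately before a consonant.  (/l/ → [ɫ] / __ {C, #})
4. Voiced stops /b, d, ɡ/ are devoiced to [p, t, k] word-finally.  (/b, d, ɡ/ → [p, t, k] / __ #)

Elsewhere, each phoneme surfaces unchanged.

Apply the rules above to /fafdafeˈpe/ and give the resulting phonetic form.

/f/ (word-initial) is unaffected → [f].
Rule 1 applies to /a/ (between /f/ and /f/: in an unstressed syllable) → [ə].
/f/ (between /a/ and /d/): no rule targets it → [f].
/d/ (between /f/ and /a/): rule 4 targets it, but not word-finally → unchanged [d].
/a/ — between /d/ and /f/, in an unstressed syllable — surfaces as [ə] (rule 1).
/f/ (between /a/ and /e/) is unaffected → [f].
/e/ meets the environment for rule 1 (in an unstressed syllable) → [ə].
/p/ stays [p].
/e/ — word-final; rule 1 does not apply here → [e].

[fəfdəfəˈpe]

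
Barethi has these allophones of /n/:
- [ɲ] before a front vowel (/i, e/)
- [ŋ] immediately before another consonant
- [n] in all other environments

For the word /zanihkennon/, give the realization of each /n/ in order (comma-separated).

[ɲ], [ŋ], [n], [n]

Occurrence 1 (position 3): before a front vowel (/i, e/) → [ɲ].
Occurrence 2 (position 8): immediately before another consonant → [ŋ].
Occurrence 3 (position 9): no conditioning environment matches → elsewhere allophone [n].
Occurrence 4 (position 11): no conditioning environment matches → elsewhere allophone [n].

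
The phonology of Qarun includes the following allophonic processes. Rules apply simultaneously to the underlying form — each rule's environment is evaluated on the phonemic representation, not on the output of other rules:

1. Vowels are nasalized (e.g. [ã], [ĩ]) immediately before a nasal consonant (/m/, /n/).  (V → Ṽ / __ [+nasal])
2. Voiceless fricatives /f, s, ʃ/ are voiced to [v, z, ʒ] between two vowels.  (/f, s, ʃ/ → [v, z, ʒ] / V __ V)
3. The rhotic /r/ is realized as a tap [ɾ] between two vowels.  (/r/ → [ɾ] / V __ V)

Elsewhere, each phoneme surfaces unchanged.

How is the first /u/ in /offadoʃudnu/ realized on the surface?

/u/ — between /ʃ/ and /d/; rule 1 does not apply here → [u].

[u]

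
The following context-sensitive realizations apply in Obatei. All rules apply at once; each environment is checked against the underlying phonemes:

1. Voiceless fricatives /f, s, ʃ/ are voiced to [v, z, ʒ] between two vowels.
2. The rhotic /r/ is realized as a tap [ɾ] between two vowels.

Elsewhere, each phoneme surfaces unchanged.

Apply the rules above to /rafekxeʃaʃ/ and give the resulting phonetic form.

/r/ (word-initial) fails the environment for rule 2, so it stays [r].
/a/ (between /r/ and /f/): no rule targets it → [a].
/f/ — between /a/ and /e/, between two vowels — surfaces as [v] (rule 1).
/e/ (between /f/ and /k/): no rule targets it → [e].
/k/ stays [k].
/x/ stays [x].
/e/ stays [e].
/ʃ/ — between /e/ and /a/, between two vowels — surfaces as [ʒ] (rule 1).
/a/ (between /ʃ/ and /ʃ/): no rule targets it → [a].
/ʃ/ (word-final) fails the environment for rule 1, so it stays [ʃ].

[ravekxeʒaʃ]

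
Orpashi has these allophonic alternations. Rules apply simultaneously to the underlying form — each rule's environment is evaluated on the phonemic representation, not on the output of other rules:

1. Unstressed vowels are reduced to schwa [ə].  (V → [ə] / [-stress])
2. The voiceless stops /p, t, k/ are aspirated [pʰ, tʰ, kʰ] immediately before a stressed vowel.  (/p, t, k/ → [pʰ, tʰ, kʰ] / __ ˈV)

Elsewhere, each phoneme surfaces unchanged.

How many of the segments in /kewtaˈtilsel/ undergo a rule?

Segments that undergo a rule: /e/ → [ə] (rule 1); /a/ → [ə] (rule 1); /t/ → [tʰ] (rule 2); /e/ → [ə] (rule 1).
All other segments surface unchanged.

4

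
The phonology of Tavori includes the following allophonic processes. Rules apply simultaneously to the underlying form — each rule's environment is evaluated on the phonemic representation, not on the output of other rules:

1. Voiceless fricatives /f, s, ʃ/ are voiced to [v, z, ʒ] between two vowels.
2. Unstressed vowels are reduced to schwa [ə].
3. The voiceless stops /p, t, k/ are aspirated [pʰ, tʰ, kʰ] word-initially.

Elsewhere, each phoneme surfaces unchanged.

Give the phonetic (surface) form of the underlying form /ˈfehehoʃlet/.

[ˈfehəhəʃlət]

/f/ — word-initial; rule 1 does not apply here → [f].
/e/ — between /f/ and /h/; rule 2 does not apply here → [e].
/h/ (between /e/ and /e/) is unaffected → [h].
/e/ — between /h/ and /h/, in an unstressed syllable — surfaces as [ə] (rule 2).
/h/ — not in any rule's target class → [h].
/o/ — between /h/ and /ʃ/, in an unstressed syllable — surfaces as [ə] (rule 2).
/ʃ/ (between /o/ and /l/) fails the environment for rule 1, so it stays [ʃ].
/l/ (between /ʃ/ and /e/): no rule targets it → [l].
/e/ meets the environment for rule 2 (in an unstressed syllable) → [ə].
/t/ — word-final; rule 3 does not apply here → [t].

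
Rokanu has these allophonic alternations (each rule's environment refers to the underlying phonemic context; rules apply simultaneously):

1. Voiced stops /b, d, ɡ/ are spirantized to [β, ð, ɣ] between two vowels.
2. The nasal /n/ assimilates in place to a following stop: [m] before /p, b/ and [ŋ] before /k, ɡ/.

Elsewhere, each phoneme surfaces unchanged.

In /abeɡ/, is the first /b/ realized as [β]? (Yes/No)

/b/ (between /a/ and /e/): between two vowels, so rule 1 applies → [β].
The actual realization is [β], which matches [β].

Yes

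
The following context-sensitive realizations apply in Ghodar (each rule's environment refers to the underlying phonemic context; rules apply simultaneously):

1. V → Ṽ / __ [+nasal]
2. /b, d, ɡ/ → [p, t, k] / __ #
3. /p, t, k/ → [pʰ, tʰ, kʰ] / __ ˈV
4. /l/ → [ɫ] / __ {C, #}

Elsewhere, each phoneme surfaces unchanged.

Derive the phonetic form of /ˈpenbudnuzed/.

[ˈpʰẽnbudnuzet]

/p/ meets the environment for rule 3 (immediately before a stressed vowel) → [pʰ].
/e/ (between /p/ and /n/): before a nasal consonant, so rule 1 applies → [ẽ].
/b/ (between /n/ and /u/) is in the target of rule 2 but the environment (word-finally) is not met → [b].
/u/ (between /b/ and /d/) is in the target of rule 1 but the environment (before a nasal consonant) is not met → [u].
/d/ (between /u/ and /n/) is in the target of rule 2 but the environment (word-finally) is not met → [d].
/u/ — between /n/ and /z/; rule 1 does not apply here → [u].
/e/ (between /z/ and /d/): rule 1 targets it, but not before a nasal consonant → unchanged [e].
Rule 2 applies to /d/ (word-final: word-finally) → [t].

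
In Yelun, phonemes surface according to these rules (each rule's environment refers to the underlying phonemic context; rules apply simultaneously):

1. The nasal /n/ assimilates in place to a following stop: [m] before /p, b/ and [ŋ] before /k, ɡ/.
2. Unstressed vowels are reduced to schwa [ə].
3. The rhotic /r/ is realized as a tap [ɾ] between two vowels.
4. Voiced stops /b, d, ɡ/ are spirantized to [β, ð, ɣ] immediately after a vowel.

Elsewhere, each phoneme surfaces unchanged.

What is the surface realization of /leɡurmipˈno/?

/l/ (word-initial) is unaffected → [l].
/e/ (between /l/ and /ɡ/) occurs in an unstressed syllable → [ə] by rule 2.
Rule 4 applies to /ɡ/ (between /e/ and /u/: immediately after a vowel) → [ɣ].
/u/ — between /ɡ/ and /r/, in an unstressed syllable — surfaces as [ə] (rule 2).
/r/ (between /u/ and /m/) fails the environment for rule 3, so it stays [r].
/m/ — not in any rule's target class → [m].
/i/ (between /m/ and /p/) occurs in an unstressed syllable → [ə] by rule 2.
/p/ stays [p].
/n/ (between /p/ and /o/) fails the environment for rule 1, so it stays [n].
/o/ — word-final; rule 2 does not apply here → [o].

[ləɣərməpˈno]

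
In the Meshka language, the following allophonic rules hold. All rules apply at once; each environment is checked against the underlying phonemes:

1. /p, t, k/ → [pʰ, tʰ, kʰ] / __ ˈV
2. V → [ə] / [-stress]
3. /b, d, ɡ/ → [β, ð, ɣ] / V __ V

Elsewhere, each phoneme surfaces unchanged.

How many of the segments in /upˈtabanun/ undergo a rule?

5

Segments that undergo a rule: /u/ → [ə] (rule 2); /t/ → [tʰ] (rule 1); /b/ → [β] (rule 3); /a/ → [ə] (rule 2); /u/ → [ə] (rule 2).
All other segments surface unchanged.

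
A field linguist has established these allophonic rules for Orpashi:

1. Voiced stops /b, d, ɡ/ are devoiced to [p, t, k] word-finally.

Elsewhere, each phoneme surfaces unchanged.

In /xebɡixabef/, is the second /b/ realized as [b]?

/b/ (between /a/ and /e/) is in the target of rule 1 but the environment (word-finally) is not met → [b].
The actual realization is [b], which matches [b].

Yes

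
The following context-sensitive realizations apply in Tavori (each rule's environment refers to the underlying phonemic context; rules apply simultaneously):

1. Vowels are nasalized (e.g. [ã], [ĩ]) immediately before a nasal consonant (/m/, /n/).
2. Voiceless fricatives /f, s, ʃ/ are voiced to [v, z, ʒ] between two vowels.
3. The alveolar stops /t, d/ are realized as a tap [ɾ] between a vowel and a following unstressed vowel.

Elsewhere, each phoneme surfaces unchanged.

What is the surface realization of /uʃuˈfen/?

/u/ (word-initial): rule 1 targets it, but not before a nasal consonant → unchanged [u].
/ʃ/ (between /u/ and /u/) occurs between two vowels → [ʒ] by rule 2.
/u/ — between /ʃ/ and /f/; rule 1 does not apply here → [u].
/f/ — between /u/ and /e/, between two vowels — surfaces as [v] (rule 2).
/e/ (between /f/ and /n/) occurs before a nasal consonant → [ẽ] by rule 1.

[uʒuˈvẽn]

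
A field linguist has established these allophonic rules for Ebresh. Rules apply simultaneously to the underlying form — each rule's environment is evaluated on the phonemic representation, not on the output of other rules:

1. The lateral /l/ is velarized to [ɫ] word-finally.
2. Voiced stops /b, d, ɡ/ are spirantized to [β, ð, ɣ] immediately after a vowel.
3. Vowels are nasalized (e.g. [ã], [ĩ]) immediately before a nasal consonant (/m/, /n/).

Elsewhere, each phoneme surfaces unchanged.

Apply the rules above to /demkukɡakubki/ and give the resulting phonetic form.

/d/ — word-initial; rule 2 does not apply here → [d].
/e/ — between /d/ and /m/, before a nasal consonant — surfaces as [ẽ] (rule 3).
/m/ stays [m].
/k/ (between /m/ and /u/): no rule targets it → [k].
/u/ (between /k/ and /k/) is in the target of rule 3 but the environment (before a nasal consonant) is not met → [u].
/k/ (between /u/ and /ɡ/) is unaffected → [k].
/ɡ/ (between /k/ and /a/) is in the target of rule 2 but the environment (immediately after a vowel) is not met → [ɡ].
/a/ (between /ɡ/ and /k/) fails the environment for rule 3, so it stays [a].
/k/ (between /a/ and /u/): no rule targets it → [k].
/u/ (between /k/ and /b/): rule 3 targets it, but not before a nasal consonant → unchanged [u].
/b/ (between /u/ and /k/): immediately after a vowel, so rule 2 applies → [β].
/k/ (between /b/ and /i/) is unaffected → [k].
/i/ (word-final) fails the environment for rule 3, so it stays [i].

[dẽmkukɡakuβki]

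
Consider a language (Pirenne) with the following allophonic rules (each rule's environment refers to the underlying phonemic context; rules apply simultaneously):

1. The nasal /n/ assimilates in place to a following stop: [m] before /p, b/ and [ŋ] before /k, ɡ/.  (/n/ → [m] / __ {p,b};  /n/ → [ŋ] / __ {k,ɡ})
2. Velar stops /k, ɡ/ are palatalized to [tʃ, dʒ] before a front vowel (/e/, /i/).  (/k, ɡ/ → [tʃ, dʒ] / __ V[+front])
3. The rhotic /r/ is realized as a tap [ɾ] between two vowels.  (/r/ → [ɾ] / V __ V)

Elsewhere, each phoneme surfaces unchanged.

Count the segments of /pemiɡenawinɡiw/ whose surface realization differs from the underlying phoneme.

Segments that undergo a rule: /ɡ/ → [dʒ] (rule 2); /n/ → [ŋ] (rule 1); /ɡ/ → [dʒ] (rule 2).
All other segments surface unchanged.

3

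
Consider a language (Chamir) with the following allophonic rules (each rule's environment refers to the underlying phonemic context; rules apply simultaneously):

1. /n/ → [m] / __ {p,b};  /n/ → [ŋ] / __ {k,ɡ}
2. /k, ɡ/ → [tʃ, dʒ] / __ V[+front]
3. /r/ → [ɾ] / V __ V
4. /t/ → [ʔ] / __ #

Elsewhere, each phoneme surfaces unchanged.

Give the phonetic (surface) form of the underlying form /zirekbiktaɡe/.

/z/ — not in any rule's target class → [z].
/i/ (between /z/ and /r/) is unaffected → [i].
/r/ (between /i/ and /e/): between two vowels, so rule 3 applies → [ɾ].
/e/ (between /r/ and /k/) is unaffected → [e].
/k/ (between /e/ and /b/) fails the environment for rule 2, so it stays [k].
/b/ (between /k/ and /i/): no rule targets it → [b].
/i/ — not in any rule's target class → [i].
/k/ — between /i/ and /t/; rule 2 does not apply here → [k].
/t/ (between /k/ and /a/) is in the target of rule 4 but the environment (word-finally) is not met → [t].
/a/ — not in any rule's target class → [a].
Rule 2 applies to /ɡ/ (between /a/ and /e/: before a front vowel) → [dʒ].
/e/ (word-final) is unaffected → [e].

[ziɾekbiktadʒe]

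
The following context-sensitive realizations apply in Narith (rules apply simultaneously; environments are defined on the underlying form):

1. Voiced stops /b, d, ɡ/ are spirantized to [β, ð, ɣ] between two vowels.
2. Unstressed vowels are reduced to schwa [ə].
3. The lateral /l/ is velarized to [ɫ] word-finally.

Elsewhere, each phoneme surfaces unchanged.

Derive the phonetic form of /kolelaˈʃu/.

/k/ stays [k].
/o/ (between /k/ and /l/) occurs in an unstressed syllable → [ə] by rule 2.
/l/ (between /o/ and /e/) is in the target of rule 3 but the environment (word-finally) is not met → [l].
/e/ meets the environment for rule 2 (in an unstressed syllable) → [ə].
/l/ (between /e/ and /a/): rule 3 targets it, but not word-finally → unchanged [l].
/a/ — between /l/ and /ʃ/, in an unstressed syllable — surfaces as [ə] (rule 2).
/ʃ/ stays [ʃ].
/u/ (word-final) is in the target of rule 2 but the environment (in an unstressed syllable) is not met → [u].

[kələləˈʃu]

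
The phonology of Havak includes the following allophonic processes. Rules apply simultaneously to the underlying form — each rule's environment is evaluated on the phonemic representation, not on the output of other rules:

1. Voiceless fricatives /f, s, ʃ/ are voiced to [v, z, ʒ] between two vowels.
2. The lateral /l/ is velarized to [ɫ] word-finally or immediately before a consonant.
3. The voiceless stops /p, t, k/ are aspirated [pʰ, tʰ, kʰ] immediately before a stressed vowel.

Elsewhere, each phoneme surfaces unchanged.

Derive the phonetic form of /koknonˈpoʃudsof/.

[koknonˈpʰoʒudsof]

/k/ (word-initial) is in the target of rule 3 but the environment (immediately before a stressed vowel) is not met → [k].
/k/ (between /o/ and /n/) fails the environment for rule 3, so it stays [k].
Rule 3 applies to /p/ (between /n/ and /o/: immediately before a stressed vowel) → [pʰ].
Rule 1 applies to /ʃ/ (between /o/ and /u/: between two vowels) → [ʒ].
/s/ (between /d/ and /o/) fails the environment for rule 1, so it stays [s].
/f/ (word-final) fails the environment for rule 1, so it stays [f].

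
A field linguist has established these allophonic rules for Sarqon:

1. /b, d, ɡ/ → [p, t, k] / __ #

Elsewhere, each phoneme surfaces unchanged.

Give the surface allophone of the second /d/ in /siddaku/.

/d/ (between /d/ and /a/) is in the target of rule 1 but the environment (word-finally) is not met → [d].

[d]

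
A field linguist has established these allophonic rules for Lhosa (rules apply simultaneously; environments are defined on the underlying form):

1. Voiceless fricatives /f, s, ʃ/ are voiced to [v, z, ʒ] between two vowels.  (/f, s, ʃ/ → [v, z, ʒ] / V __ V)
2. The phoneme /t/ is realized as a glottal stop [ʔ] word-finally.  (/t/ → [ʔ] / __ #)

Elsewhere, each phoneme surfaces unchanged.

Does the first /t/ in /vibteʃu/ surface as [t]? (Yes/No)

Yes

/t/ (between /b/ and /e/): rule 2 targets it, but not word-finally → unchanged [t].
The actual realization is [t], which matches [t].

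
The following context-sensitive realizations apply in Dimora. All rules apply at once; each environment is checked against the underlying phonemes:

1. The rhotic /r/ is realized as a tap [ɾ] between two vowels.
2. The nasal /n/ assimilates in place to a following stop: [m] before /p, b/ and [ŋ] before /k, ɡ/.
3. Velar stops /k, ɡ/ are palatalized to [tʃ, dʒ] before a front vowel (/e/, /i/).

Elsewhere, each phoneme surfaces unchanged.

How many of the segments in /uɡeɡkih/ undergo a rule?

2

Segments that undergo a rule: /ɡ/ → [dʒ] (rule 3); /k/ → [tʃ] (rule 3).
All other segments surface unchanged.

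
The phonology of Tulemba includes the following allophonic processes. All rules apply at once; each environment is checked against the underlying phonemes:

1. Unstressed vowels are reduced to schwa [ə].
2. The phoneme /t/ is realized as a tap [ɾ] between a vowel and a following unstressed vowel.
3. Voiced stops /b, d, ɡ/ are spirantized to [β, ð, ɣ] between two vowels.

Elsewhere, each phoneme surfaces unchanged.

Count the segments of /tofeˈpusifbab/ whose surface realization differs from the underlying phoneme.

4

Segments that undergo a rule: /o/ → [ə] (rule 1); /e/ → [ə] (rule 1); /i/ → [ə] (rule 1); /a/ → [ə] (rule 1).
All other segments surface unchanged.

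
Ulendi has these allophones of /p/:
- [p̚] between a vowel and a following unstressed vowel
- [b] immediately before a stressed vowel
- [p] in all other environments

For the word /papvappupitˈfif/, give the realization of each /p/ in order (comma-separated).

Occurrence 1 (position 1): no conditioning environment matches → elsewhere allophone [p].
Occurrence 2 (position 3): no conditioning environment matches → elsewhere allophone [p].
Occurrence 3 (position 6): no conditioning environment matches → elsewhere allophone [p].
Occurrence 4 (position 7): no conditioning environment matches → elsewhere allophone [p].
Occurrence 5 (position 9): between a vowel and a following unstressed vowel → [p̚].

[p], [p], [p], [p], [p̚]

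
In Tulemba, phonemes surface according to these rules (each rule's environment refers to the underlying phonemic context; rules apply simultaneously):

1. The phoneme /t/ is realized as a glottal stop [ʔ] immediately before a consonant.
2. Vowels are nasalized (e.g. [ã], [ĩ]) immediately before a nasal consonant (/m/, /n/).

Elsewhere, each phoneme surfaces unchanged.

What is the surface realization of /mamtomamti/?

/m/ (word-initial) is unaffected → [m].
/a/ (between /m/ and /m/): before a nasal consonant, so rule 2 applies → [ã].
/m/ (between /a/ and /t/): no rule targets it → [m].
/t/ (between /m/ and /o/) is in the target of rule 1 but the environment (immediately before a consonant) is not met → [t].
/o/ — between /t/ and /m/, before a nasal consonant — surfaces as [õ] (rule 2).
/m/ (between /o/ and /a/): no rule targets it → [m].
/a/ (between /m/ and /m/) occurs before a nasal consonant → [ã] by rule 2.
/m/ (between /a/ and /t/) is unaffected → [m].
/t/ (between /m/ and /i/): rule 1 targets it, but not immediately before a consonant → unchanged [t].
/i/ (word-final) fails the environment for rule 2, so it stays [i].

[mãmtõmãmti]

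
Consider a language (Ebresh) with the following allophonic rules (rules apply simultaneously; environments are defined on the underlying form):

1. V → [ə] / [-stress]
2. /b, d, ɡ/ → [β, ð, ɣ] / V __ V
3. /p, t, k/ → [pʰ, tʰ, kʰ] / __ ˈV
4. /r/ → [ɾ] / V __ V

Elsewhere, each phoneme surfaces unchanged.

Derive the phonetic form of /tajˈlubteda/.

[təjˈlubtəðə]

/t/ (word-initial): rule 3 targets it, but not immediately before a stressed vowel → unchanged [t].
/a/ meets the environment for rule 1 (in an unstressed syllable) → [ə].
/j/ stays [j].
/l/ — not in any rule's target class → [l].
/u/ (between /l/ and /b/): rule 1 targets it, but not in an unstressed syllable → unchanged [u].
/b/ — between /u/ and /t/; rule 2 does not apply here → [b].
/t/ — between /b/ and /e/; rule 3 does not apply here → [t].
/e/ — between /t/ and /d/, in an unstressed syllable — surfaces as [ə] (rule 1).
/d/ meets the environment for rule 2 (between two vowels) → [ð].
/a/ — word-final, in an unstressed syllable — surfaces as [ə] (rule 1).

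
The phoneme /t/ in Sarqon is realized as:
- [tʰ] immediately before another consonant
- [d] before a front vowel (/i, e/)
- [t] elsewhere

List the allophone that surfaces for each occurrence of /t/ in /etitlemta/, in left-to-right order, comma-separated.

[d], [tʰ], [t]

Occurrence 1 (position 2): before a front vowel (/i, e/) → [d].
Occurrence 2 (position 4): immediately before another consonant → [tʰ].
Occurrence 3 (position 8): no conditioning environment matches → elsewhere allophone [t].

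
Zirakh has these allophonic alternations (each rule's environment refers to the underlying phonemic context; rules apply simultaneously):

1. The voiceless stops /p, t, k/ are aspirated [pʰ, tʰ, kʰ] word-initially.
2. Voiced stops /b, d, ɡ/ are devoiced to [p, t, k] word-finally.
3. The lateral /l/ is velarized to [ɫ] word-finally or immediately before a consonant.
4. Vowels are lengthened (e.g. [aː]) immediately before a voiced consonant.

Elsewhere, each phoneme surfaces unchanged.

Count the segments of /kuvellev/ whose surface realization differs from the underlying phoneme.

5

Segments that undergo a rule: /k/ → [kʰ] (rule 1); /u/ → [uː] (rule 4); /e/ → [eː] (rule 4); /l/ → [ɫ] (rule 3); /e/ → [eː] (rule 4).
All other segments surface unchanged.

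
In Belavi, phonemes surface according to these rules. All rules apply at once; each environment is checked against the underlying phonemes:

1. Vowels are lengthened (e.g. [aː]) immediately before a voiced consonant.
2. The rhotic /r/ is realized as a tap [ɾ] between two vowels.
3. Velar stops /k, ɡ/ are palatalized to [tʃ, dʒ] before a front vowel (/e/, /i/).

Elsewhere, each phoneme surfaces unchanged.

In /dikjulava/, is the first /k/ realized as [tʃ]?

No

/k/ (between /i/ and /j/): rule 3 targets it, but not before a front vowel → unchanged [k].
The actual realization is [k], not [tʃ].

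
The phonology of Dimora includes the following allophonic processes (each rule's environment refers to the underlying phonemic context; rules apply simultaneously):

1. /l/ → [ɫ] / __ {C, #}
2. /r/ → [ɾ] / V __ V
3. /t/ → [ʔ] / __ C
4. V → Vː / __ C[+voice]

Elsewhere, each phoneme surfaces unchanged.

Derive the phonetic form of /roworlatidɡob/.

/r/ (word-initial) is in the target of rule 2 but the environment (between two vowels) is not met → [r].
/o/ meets the environment for rule 4 (before a voiced consonant) → [oː].
/w/ — not in any rule's target class → [w].
/o/ (between /w/ and /r/) occurs before a voiced consonant → [oː] by rule 4.
/r/ (between /o/ and /l/) fails the environment for rule 2, so it stays [r].
/l/ — between /r/ and /a/; rule 1 does not apply here → [l].
/a/ (between /l/ and /t/): rule 4 targets it, but not before a voiced consonant → unchanged [a].
/t/ (between /a/ and /i/) is in the target of rule 3 but the environment (immediately before a consonant) is not met → [t].
/i/ (between /t/ and /d/) occurs before a voiced consonant → [iː] by rule 4.
/d/ stays [d].
/ɡ/ (between /d/ and /o/): no rule targets it → [ɡ].
/o/ — between /ɡ/ and /b/, before a voiced consonant — surfaces as [oː] (rule 4).
/b/ (word-final) is unaffected → [b].

[roːwoːrlatiːdɡoːb]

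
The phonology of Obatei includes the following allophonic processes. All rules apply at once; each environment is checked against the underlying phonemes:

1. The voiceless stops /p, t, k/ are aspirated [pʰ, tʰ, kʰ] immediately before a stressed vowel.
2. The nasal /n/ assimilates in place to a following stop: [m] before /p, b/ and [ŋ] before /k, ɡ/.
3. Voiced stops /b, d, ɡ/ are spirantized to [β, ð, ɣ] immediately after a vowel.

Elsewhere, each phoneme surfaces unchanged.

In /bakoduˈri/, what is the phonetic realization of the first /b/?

[b]

/b/ — word-initial; rule 3 does not apply here → [b].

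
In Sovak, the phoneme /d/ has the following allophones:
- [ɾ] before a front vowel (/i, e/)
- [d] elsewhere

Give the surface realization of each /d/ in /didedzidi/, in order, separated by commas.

Occurrence 1 (position 1): before a front vowel (/i, e/) → [ɾ].
Occurrence 2 (position 3): before a front vowel (/i, e/) → [ɾ].
Occurrence 3 (position 5): no conditioning environment matches → elsewhere allophone [d].
Occurrence 4 (position 8): before a front vowel (/i, e/) → [ɾ].

[ɾ], [ɾ], [d], [ɾ]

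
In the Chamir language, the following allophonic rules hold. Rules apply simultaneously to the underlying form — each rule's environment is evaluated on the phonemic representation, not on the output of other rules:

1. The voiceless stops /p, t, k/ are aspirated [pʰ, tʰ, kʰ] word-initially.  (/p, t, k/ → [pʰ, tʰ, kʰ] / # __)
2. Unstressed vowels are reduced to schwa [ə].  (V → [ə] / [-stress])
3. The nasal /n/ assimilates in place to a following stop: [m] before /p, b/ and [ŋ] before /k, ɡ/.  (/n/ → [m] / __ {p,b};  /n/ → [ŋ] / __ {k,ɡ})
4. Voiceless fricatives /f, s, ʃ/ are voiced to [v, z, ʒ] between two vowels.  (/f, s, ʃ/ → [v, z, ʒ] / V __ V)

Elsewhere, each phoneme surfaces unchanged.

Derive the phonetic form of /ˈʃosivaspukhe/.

/ʃ/ — word-initial; rule 4 does not apply here → [ʃ].
/o/ (between /ʃ/ and /s/): rule 2 targets it, but not in an unstressed syllable → unchanged [o].
/s/ (between /o/ and /i/) occurs between two vowels → [z] by rule 4.
/i/ (between /s/ and /v/): in an unstressed syllable, so rule 2 applies → [ə].
/v/ stays [v].
Rule 2 applies to /a/ (between /v/ and /s/: in an unstressed syllable) → [ə].
/s/ — between /a/ and /p/; rule 4 does not apply here → [s].
/p/ (between /s/ and /u/) is in the target of rule 1 but the environment (word-initially) is not met → [p].
/u/ meets the environment for rule 2 (in an unstressed syllable) → [ə].
/k/ (between /u/ and /h/): rule 1 targets it, but not word-initially → unchanged [k].
/h/ — not in any rule's target class → [h].
/e/ meets the environment for rule 2 (in an unstressed syllable) → [ə].

[ˈʃozəvəspəkhə]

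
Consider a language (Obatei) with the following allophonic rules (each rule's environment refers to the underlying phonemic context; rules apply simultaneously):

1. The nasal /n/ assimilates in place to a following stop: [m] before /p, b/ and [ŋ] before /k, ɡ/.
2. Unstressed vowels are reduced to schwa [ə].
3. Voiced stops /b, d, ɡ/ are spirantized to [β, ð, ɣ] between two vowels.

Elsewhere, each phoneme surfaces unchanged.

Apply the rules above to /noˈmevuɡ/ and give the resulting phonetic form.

[nəˈmevəɡ]

/n/ (word-initial): rule 1 targets it, but not before a labial or velar stop → unchanged [n].
/o/ (between /n/ and /m/) occurs in an unstressed syllable → [ə] by rule 2.
/m/ stays [m].
/e/ (between /m/ and /v/) fails the environment for rule 2, so it stays [e].
/v/ (between /e/ and /u/): no rule targets it → [v].
/u/ (between /v/ and /ɡ/) occurs in an unstressed syllable → [ə] by rule 2.
/ɡ/ — word-final; rule 3 does not apply here → [ɡ].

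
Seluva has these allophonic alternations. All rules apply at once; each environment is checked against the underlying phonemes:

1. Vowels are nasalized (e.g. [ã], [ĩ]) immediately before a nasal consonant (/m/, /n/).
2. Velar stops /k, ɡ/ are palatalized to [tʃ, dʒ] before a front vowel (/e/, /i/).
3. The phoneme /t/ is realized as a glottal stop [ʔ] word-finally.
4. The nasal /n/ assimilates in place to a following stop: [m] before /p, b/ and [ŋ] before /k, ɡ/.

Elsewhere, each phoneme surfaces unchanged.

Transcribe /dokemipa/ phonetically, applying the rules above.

[dotʃẽmipa]

/d/ stays [d].
/o/ (between /d/ and /k/) is in the target of rule 1 but the environment (before a nasal consonant) is not met → [o].
/k/ (between /o/ and /e/) occurs before a front vowel → [tʃ] by rule 2.
/e/ (between /k/ and /m/) occurs before a nasal consonant → [ẽ] by rule 1.
/m/ stays [m].
/i/ (between /m/ and /p/) fails the environment for rule 1, so it stays [i].
/p/ (between /i/ and /a/): no rule targets it → [p].
/a/ (word-final): rule 1 targets it, but not before a nasal consonant → unchanged [a].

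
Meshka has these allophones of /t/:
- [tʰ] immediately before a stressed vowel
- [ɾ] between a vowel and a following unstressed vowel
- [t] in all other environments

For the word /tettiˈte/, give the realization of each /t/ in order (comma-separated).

Occurrence 1 (position 1): no conditioning environment matches → elsewhere allophone [t].
Occurrence 2 (position 3): no conditioning environment matches → elsewhere allophone [t].
Occurrence 3 (position 4): no conditioning environment matches → elsewhere allophone [t].
Occurrence 4 (position 6): immediately before a stressed vowel → [tʰ].

[t], [t], [t], [tʰ]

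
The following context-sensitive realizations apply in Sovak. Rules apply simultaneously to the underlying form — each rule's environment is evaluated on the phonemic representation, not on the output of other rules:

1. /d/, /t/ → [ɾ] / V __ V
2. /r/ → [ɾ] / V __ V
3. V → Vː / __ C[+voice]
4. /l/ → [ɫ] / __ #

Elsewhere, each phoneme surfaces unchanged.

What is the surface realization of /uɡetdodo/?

/u/ (word-initial): before a voiced consonant, so rule 3 applies → [uː].
/ɡ/ (between /u/ and /e/) is unaffected → [ɡ].
/e/ (between /ɡ/ and /t/) is in the target of rule 3 but the environment (before a voiced consonant) is not met → [e].
/t/ (between /e/ and /d/) fails the environment for rule 1, so it stays [t].
/d/ (between /t/ and /o/) fails the environment for rule 1, so it stays [d].
/o/ — between /d/ and /d/, before a voiced consonant — surfaces as [oː] (rule 3).
/d/ — between /o/ and /o/, between two vowels — surfaces as [ɾ] (rule 1).
/o/ (word-final) is in the target of rule 3 but the environment (before a voiced consonant) is not met → [o].

[uːɡetdoːɾo]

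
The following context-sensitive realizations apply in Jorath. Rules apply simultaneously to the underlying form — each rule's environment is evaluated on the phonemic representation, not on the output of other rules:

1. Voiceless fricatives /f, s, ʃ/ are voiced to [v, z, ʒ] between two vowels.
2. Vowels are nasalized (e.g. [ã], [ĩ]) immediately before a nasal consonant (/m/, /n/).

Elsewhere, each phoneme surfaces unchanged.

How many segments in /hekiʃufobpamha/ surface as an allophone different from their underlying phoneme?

Segments that undergo a rule: /ʃ/ → [ʒ] (rule 1); /f/ → [v] (rule 1); /a/ → [ã] (rule 2).
All other segments surface unchanged.

3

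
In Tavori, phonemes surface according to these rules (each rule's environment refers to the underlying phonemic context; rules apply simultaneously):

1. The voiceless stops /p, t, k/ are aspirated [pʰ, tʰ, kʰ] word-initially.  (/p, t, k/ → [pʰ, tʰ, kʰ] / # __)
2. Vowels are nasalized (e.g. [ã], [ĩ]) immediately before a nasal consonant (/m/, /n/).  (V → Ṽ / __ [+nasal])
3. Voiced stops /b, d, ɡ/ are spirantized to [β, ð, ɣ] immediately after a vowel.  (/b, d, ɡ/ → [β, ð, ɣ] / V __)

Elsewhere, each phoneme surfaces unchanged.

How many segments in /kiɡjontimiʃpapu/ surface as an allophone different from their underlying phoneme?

Segments that undergo a rule: /k/ → [kʰ] (rule 1); /ɡ/ → [ɣ] (rule 3); /o/ → [õ] (rule 2); /i/ → [ĩ] (rule 2).
All other segments surface unchanged.

4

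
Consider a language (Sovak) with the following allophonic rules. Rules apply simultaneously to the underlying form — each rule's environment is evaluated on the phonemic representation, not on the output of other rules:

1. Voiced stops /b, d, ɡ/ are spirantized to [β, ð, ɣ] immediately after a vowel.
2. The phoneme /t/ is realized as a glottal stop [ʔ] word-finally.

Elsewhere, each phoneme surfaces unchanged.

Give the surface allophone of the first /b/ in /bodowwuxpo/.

[b]

/b/ — word-initial; rule 1 does not apply here → [b].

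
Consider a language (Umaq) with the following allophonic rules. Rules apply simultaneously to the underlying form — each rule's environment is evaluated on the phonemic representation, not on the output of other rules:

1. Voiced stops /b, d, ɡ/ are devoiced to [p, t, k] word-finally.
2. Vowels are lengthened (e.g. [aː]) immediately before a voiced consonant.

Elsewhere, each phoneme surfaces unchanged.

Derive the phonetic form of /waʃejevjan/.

[waʃeːjeːvjaːn]

/w/ — not in any rule's target class → [w].
/a/ (between /w/ and /ʃ/): rule 2 targets it, but not before a voiced consonant → unchanged [a].
/ʃ/ stays [ʃ].
/e/ (between /ʃ/ and /j/) occurs before a voiced consonant → [eː] by rule 2.
/j/ (between /e/ and /e/): no rule targets it → [j].
/e/ (between /j/ and /v/) occurs before a voiced consonant → [eː] by rule 2.
/v/ (between /e/ and /j/): no rule targets it → [v].
/j/ — not in any rule's target class → [j].
/a/ — between /j/ and /n/, before a voiced consonant — surfaces as [aː] (rule 2).
/n/ stays [n].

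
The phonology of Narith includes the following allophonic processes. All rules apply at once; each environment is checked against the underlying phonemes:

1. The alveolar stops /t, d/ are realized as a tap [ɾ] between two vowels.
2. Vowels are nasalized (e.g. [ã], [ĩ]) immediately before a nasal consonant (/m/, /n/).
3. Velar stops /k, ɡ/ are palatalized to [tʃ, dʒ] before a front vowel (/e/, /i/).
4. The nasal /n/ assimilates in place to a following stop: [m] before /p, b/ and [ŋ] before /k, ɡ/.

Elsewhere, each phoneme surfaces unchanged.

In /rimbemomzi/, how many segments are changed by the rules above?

3

Segments that undergo a rule: /i/ → [ĩ] (rule 2); /e/ → [ẽ] (rule 2); /o/ → [õ] (rule 2).
All other segments surface unchanged.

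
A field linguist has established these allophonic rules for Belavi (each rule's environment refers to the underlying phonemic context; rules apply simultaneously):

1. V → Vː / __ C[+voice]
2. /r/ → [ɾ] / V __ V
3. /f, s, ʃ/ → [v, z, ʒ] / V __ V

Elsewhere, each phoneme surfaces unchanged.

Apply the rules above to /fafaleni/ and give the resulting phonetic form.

[favaːleːni]

/f/ — word-initial; rule 3 does not apply here → [f].
/a/ — between /f/ and /f/; rule 1 does not apply here → [a].
/f/ (between /a/ and /a/) occurs between two vowels → [v] by rule 3.
/a/ — between /f/ and /l/, before a voiced consonant — surfaces as [aː] (rule 1).
/e/ meets the environment for rule 1 (before a voiced consonant) → [eː].
/i/ (word-final) fails the environment for rule 1, so it stays [i].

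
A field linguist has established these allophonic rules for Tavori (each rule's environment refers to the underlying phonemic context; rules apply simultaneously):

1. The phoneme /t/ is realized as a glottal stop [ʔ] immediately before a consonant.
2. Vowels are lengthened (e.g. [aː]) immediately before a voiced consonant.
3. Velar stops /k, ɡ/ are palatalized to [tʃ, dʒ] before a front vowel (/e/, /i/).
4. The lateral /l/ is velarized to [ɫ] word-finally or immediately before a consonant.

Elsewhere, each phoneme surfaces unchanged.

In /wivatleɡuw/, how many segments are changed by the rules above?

4

Segments that undergo a rule: /i/ → [iː] (rule 2); /t/ → [ʔ] (rule 1); /e/ → [eː] (rule 2); /u/ → [uː] (rule 2).
All other segments surface unchanged.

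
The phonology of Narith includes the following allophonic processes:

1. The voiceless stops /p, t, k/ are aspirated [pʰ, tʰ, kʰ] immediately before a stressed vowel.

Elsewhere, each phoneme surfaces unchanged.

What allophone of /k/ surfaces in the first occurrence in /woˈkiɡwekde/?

/k/ — between /o/ and /i/, immediately before a stressed vowel — surfaces as [kʰ] (rule 1).

[kʰ]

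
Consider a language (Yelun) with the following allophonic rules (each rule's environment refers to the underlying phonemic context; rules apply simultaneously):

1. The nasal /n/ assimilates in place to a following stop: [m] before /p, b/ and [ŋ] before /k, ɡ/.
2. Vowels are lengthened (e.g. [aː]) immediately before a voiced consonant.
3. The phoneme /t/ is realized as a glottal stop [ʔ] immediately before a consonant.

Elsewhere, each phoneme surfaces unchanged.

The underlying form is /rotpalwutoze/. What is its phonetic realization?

[roʔpaːlwutoːze]

/o/ (between /r/ and /t/) fails the environment for rule 2, so it stays [o].
/t/ (between /o/ and /p/) occurs immediately before a consonant → [ʔ] by rule 3.
/a/ — between /p/ and /l/, before a voiced consonant — surfaces as [aː] (rule 2).
/u/ — between /w/ and /t/; rule 2 does not apply here → [u].
/t/ (between /u/ and /o/) is in the target of rule 3 but the environment (immediately before a consonant) is not met → [t].
/o/ (between /t/ and /z/): before a voiced consonant, so rule 2 applies → [oː].
/e/ (word-final) is in the target of rule 2 but the environment (before a voiced consonant) is not met → [e].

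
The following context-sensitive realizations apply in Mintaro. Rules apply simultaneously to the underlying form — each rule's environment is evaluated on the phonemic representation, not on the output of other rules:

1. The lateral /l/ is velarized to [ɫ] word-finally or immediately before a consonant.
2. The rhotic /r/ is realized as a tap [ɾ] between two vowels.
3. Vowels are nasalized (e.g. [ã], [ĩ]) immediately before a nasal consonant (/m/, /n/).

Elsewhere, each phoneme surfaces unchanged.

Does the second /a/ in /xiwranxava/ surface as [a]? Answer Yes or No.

Yes

/a/ (between /x/ and /v/) is in the target of rule 3 but the environment (before a nasal consonant) is not met → [a].
The actual realization is [a], which matches [a].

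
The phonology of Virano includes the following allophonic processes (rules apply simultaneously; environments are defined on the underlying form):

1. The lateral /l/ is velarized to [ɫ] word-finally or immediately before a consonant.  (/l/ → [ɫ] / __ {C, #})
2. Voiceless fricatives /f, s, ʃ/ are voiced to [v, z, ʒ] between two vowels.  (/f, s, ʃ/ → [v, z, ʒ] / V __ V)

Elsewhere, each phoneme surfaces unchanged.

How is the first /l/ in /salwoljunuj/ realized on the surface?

Rule 1 applies to /l/ (between /a/ and /w/: word-finally or immediately before a consonant) → [ɫ].

[ɫ]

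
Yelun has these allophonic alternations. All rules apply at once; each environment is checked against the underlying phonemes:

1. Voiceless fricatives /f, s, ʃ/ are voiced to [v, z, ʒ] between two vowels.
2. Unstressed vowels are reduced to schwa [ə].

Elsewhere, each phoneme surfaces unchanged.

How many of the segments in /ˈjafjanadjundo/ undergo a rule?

4

Segments that undergo a rule: /a/ → [ə] (rule 2); /a/ → [ə] (rule 2); /u/ → [ə] (rule 2); /o/ → [ə] (rule 2).
All other segments surface unchanged.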